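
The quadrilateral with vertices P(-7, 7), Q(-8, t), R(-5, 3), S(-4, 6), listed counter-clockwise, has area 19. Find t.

The doubled signed area Σ (x_i y_{i+1} − x_{i+1} y_i) is linear in t.
With t=0 it equals 28; the coefficient of t is -2 (from the two edges through Q).
So -2·t + 28 = 2·19 = 38 ⇒ t = -5.

-5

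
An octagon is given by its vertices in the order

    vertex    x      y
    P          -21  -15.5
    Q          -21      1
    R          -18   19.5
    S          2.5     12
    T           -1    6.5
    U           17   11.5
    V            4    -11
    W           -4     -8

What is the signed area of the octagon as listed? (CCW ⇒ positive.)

Apply the shoelace formula: 2A = Σ (x_i·y_{i+1} − x_{i+1}·y_i), indices taken mod 8.
P→Q: (-21)(1) − (-21)(-15.5) = -346.5
Q→R: (-21)(19.5) − (-18)(1) = -391.5
R→S: (-18)(12) − (2.5)(19.5) = -264.75
S→T: (2.5)(6.5) − (-1)(12) = 28.25
T→U: (-1)(11.5) − (17)(6.5) = -122
U→V: (17)(-11) − (4)(11.5) = -233
V→W: (4)(-8) − (-4)(-11) = -76
W→P: (-4)(-15.5) − (-21)(-8) = -106
Σ = -1511.5
Signed area = Σ/2 = -755.75 (negative ⇒ clockwise traversal).

-755.75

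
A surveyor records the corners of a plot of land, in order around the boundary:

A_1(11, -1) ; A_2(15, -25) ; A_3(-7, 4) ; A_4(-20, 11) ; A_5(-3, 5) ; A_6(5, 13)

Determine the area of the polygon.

Cross-terms: -260, -115, 3, -67, -64, -148  ⇒  Σ = -651
Area = |Σ|/2 = 325.5.

325.5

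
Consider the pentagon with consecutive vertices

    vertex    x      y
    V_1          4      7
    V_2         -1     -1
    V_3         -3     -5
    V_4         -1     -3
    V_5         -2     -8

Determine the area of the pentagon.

Cross-terms: 3, 2, 4, 2, 18  ⇒  Σ = 29
Area = |Σ|/2 = 14.5.

14.5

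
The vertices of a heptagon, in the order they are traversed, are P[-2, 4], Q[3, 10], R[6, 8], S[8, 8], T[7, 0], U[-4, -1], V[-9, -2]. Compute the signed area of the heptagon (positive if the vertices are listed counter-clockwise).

Apply the surveyor's formula: 2A = Σ (x_i·y_{i+1} − x_{i+1}·y_i), indices taken mod 7.
Σ = (-32) + (-36) + (-16) + (-56) + (-7) + (-1) + (-40) = -188
Signed area = Σ/2 = -94 (negative ⇒ clockwise traversal).

-94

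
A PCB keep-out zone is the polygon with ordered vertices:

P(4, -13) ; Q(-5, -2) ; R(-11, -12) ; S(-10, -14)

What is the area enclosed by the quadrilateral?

92.5

Apply the shoelace (surveyor's) formula: 2A = Σ (x_i·y_{i+1} − x_{i+1}·y_i), indices taken mod 4.
Σ = (-73) + (38) + (34) + (186) = 185
Area = |Σ|/2 = 92.5.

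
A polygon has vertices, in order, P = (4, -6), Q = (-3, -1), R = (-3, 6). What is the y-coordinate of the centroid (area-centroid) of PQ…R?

-1/3

Apply the surveyor's formula. First the cross-terms c_i = x_i·y_{i+1} − x_{i+1}·y_i:
  -22, -21, -6  ⇒  2A = -49, A = -24.5.
Then Σ (y_i + y_{i+1})·c_i = 49, so ȳ = 49 / (6·(-24.5)) = -1/3.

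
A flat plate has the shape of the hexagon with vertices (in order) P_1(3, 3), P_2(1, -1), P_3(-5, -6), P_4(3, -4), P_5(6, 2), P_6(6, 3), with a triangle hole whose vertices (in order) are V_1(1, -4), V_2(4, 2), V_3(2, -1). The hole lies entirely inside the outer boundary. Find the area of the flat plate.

Outer boundary:
Apply the shoelace formula: 2A = Σ (x_i·y_{i+1} − x_{i+1}·y_i), indices taken mod 6.
P_1→P_2: (3)(-1) − (1)(3) = -6
P_2→P_3: (1)(-6) − (-5)(-1) = -11
P_3→P_4: (-5)(-4) − (3)(-6) = 38
P_4→P_5: (3)(2) − (6)(-4) = 30
P_5→P_6: (6)(3) − (6)(2) = 6
P_6→P_1: (6)(3) − (3)(3) = 9
Σ = 66
Area = |Σ|/2 = 33.
Hole:
Apply the surveyor's formula: 2A = Σ (x_i·y_{i+1} − x_{i+1}·y_i), indices taken mod 3.
Σ = (18) + (-8) + (-7) = 3
Area = |Σ|/2 = 1.5.
Net area = 33 − 1.5 = 31.5.

31.5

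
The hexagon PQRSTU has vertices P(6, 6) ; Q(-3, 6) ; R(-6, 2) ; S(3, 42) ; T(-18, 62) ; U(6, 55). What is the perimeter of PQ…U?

|PQ| = √((-9)² + (0)²) = √81 = 9
|QR| = √((-3)² + (-4)²) = √25 = 5
|RS| = √((9)² + (40)²) = √1681 = 41
|ST| = √((-21)² + (20)²) = √841 = 29
|TU| = √((24)² + (-7)²) = √625 = 25
|UP| = √((0)² + (-49)²) = √2401 = 49
Perimeter = 9 + 5 + 41 + 29 + 25 + 49 = 158.

158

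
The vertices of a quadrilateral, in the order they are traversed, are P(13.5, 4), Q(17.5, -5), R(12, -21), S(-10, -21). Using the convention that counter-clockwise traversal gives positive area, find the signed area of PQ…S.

-331.75

Cross-terms: -137.5, -307.5, -462, 243.5  ⇒  Σ = -663.5
Signed area = Σ/2 = -331.75 (negative ⇒ clockwise traversal).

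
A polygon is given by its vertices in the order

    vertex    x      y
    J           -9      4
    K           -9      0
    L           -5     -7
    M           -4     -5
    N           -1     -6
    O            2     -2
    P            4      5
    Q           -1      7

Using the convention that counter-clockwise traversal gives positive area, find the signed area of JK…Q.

Apply the shoelace (surveyor's) formula: 2A = Σ (x_i·y_{i+1} − x_{i+1}·y_i), indices taken mod 8.
Σ = (36) + (63) + (-3) + (19) + (14) + (18) + (33) + (59) = 239
Signed area = Σ/2 = 119.5 (positive ⇒ counter-clockwise traversal).

119.5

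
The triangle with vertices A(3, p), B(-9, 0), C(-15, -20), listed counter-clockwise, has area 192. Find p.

The doubled signed area Σ (x_i y_{i+1} − x_{i+1} y_i) is linear in p.
With p=0 it equals 240; the coefficient of p is -6 (from the two edges through A).
So -6·p + 240 = 2·192 = 384 ⇒ p = -24.

-24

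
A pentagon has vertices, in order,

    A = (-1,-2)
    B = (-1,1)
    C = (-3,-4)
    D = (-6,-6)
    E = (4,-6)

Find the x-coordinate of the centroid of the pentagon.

-65/66

Apply Gauss's area formula. First the cross-terms c_i = x_i·y_{i+1} − x_{i+1}·y_i:
  -3, 7, -6, 60, -14  ⇒  2A = 44, A = 22.
Then Σ (x_i + x_{i+1})·c_i = -130, so x̄ = -130 / (6·22) = -65/66.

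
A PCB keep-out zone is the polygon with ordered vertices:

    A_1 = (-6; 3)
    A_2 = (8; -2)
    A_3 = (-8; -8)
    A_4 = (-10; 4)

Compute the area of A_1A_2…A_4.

Apply the surveyor's formula: 2A = Σ (x_i·y_{i+1} − x_{i+1}·y_i), indices taken mod 4.
Σ = (-12) + (-80) + (-112) + (-6) = -210
Area = |Σ|/2 = 105.

105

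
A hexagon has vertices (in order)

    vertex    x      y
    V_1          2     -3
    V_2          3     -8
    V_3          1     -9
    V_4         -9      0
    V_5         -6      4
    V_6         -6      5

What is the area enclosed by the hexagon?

Σ = (-7) + (-19) + (-81) + (-36) + (-6) + (8) = -141
Area = |Σ|/2 = 70.5.

70.5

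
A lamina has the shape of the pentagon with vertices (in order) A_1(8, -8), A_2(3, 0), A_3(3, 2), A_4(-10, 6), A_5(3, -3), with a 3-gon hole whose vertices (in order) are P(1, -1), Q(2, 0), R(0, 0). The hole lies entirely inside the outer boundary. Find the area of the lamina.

Outer boundary:
Σ = (24) + (6) + (38) + (12) + (0) = 80
Area = |Σ|/2 = 40.
Hole:
Cross-terms: 2, 0, 0  ⇒  Σ = 2
Area = |Σ|/2 = 1.
Net area = 40 − 1 = 39.

39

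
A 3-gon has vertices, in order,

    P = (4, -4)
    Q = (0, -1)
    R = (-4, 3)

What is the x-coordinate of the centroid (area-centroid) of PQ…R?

0

Apply the shoelace (surveyor's) formula. First the cross-terms c_i = x_i·y_{i+1} − x_{i+1}·y_i:
  -4, -4, 4  ⇒  2A = -4, A = -2.
Then Σ (x_i + x_{i+1})·c_i = 0, so x̄ = 0 / (6·(-2)) = 0.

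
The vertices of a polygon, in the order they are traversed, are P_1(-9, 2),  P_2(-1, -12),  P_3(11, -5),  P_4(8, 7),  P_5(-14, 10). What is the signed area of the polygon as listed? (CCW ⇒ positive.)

302

P_1→P_2: (-9)(-12) − (-1)(2) = 110
P_2→P_3: (-1)(-5) − (11)(-12) = 137
P_3→P_4: (11)(7) − (8)(-5) = 117
P_4→P_5: (8)(10) − (-14)(7) = 178
P_5→P_1: (-14)(2) − (-9)(10) = 62
Σ = 604
Signed area = Σ/2 = 302 (positive ⇒ counter-clockwise traversal).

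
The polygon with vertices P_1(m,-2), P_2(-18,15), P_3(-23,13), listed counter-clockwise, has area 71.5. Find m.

The doubled signed area Σ (x_i y_{i+1} − x_{i+1} y_i) is linear in m.
With m=0 it equals 121; the coefficient of m is 2 (from the two edges through P_1).
So 2·m + 121 = 2·71.5 = 143 ⇒ m = 11.

11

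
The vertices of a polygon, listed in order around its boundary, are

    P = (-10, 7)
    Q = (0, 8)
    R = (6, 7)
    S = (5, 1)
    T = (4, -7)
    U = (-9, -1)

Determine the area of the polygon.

Apply the shoelace (surveyor's) formula: 2A = Σ (x_i·y_{i+1} − x_{i+1}·y_i), indices taken mod 6.
Σ = (-80) + (-48) + (-29) + (-39) + (-67) + (-73) = -336
Area = |Σ|/2 = 168.

168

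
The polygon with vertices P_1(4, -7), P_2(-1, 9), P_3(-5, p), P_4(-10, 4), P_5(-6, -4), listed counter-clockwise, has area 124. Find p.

The doubled signed area Σ (x_i y_{i+1} − x_{i+1} y_i) is linear in p.
With p=0 it equals 176; the coefficient of p is 9 (from the two edges through P_3).
So 9·p + 176 = 2·124 = 248 ⇒ p = 8.

8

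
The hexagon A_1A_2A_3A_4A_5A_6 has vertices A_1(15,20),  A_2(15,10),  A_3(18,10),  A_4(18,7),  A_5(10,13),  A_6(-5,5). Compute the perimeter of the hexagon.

68

|A_1A_2| = √((0)² + (-10)²) = √100 = 10
|A_2A_3| = √((3)² + (0)²) = √9 = 3
|A_3A_4| = √((0)² + (-3)²) = √9 = 3
|A_4A_5| = √((-8)² + (6)²) = √100 = 10
|A_5A_6| = √((-15)² + (-8)²) = √289 = 17
|A_6A_1| = √((20)² + (15)²) = √625 = 25
Perimeter = 10 + 3 + 3 + 10 + 17 + 25 = 68.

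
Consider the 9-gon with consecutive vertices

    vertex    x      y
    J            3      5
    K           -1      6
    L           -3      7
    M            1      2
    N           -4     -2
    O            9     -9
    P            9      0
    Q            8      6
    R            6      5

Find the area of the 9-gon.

117.5

J→K: (3)(6) − (-1)(5) = 23
K→L: (-1)(7) − (-3)(6) = 11
L→M: (-3)(2) − (1)(7) = -13
M→N: (1)(-2) − (-4)(2) = 6
N→O: (-4)(-9) − (9)(-2) = 54
O→P: (9)(0) − (9)(-9) = 81
P→Q: (9)(6) − (8)(0) = 54
Q→R: (8)(5) − (6)(6) = 4
R→J: (6)(5) − (3)(5) = 15
Σ = 235
Area = |Σ|/2 = 117.5.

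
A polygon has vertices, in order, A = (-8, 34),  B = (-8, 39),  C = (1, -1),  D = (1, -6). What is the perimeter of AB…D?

92

|AB| = √((0)² + (5)²) = √25 = 5
|BC| = √((9)² + (-40)²) = √1681 = 41
|CD| = √((0)² + (-5)²) = √25 = 5
|DA| = √((-9)² + (40)²) = √1681 = 41
Perimeter = 5 + 41 + 5 + 41 = 92.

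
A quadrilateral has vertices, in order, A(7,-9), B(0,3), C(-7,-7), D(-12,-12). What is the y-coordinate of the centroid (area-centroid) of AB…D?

Apply the shoelace formula. First the cross-terms c_i = x_i·y_{i+1} − x_{i+1}·y_i:
  21, 21, 0, 192  ⇒  2A = 234, A = 117.
Then Σ (y_i + y_{i+1})·c_i = -4242, so ȳ = -4242 / (6·117) = -707/117.

-707/117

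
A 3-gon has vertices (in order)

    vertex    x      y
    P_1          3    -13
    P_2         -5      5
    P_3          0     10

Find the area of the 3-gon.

Σ = (-50) + (-50) + (-30) = -130
Area = |Σ|/2 = 65.

65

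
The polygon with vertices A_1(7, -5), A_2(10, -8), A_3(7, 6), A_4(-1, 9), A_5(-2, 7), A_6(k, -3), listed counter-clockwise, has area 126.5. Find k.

The doubled signed area Σ (x_i y_{i+1} − x_{i+1} y_i) is linear in k.
With k=0 it equals 217; the coefficient of k is -12 (from the two edges through A_6).
So -12·k + 217 = 2·126.5 = 253 ⇒ k = -3.

-3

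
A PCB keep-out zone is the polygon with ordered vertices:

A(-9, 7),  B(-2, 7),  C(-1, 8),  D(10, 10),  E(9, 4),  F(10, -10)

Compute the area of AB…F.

Σ = (-49) + (-9) + (-90) + (-50) + (-130) + (-20) = -348
Area = |Σ|/2 = 174.

174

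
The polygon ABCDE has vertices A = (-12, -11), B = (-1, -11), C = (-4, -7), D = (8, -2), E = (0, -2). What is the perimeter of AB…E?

52

|AB| = √((11)² + (0)²) = √121 = 11
|BC| = √((-3)² + (4)²) = √25 = 5
|CD| = √((12)² + (5)²) = √169 = 13
|DE| = √((-8)² + (0)²) = √64 = 8
|EA| = √((-12)² + (-9)²) = √225 = 15
Perimeter = 11 + 5 + 13 + 8 + 15 = 52.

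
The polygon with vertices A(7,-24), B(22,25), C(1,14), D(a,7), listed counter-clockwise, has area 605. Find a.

Write out the shoelace sum; only the two edges meeting at D involve a:
2·Area = [(1·7 − a·14) + (a·(-24) − 7·7)] + 986
       = -38·a + 944 = 1210
⇒ a = -7.

-7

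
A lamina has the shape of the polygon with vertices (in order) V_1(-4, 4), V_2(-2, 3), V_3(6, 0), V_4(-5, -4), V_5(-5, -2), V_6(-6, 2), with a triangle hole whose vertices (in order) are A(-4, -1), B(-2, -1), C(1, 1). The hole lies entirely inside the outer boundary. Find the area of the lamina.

Outer boundary:
Apply the surveyor's formula: 2A = Σ (x_i·y_{i+1} − x_{i+1}·y_i), indices taken mod 6.
Σ = (-4) + (-18) + (-24) + (-10) + (-22) + (-16) = -94
Area = |Σ|/2 = 47.
Hole:
A→B: (-4)(-1) − (-2)(-1) = 2
B→C: (-2)(1) − (1)(-1) = -1
C→A: (1)(-1) − (-4)(1) = 3
Σ = 4
Area = |Σ|/2 = 2.
Net area = 47 − 2 = 45.

45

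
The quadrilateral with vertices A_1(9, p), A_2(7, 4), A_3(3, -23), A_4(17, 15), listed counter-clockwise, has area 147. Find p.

The doubled signed area Σ (x_i y_{i+1} − x_{i+1} y_i) is linear in p.
With p=0 it equals 164; the coefficient of p is 10 (from the two edges through A_1).
So 10·p + 164 = 2·147 = 294 ⇒ p = 13.

13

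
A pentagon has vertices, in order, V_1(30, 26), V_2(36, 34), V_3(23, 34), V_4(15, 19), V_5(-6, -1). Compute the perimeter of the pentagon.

114

|V_1V_2| = √((6)² + (8)²) = √100 = 10
|V_2V_3| = √((-13)² + (0)²) = √169 = 13
|V_3V_4| = √((-8)² + (-15)²) = √289 = 17
|V_4V_5| = √((-21)² + (-20)²) = √841 = 29
|V_5V_1| = √((36)² + (27)²) = √2025 = 45
Perimeter = 10 + 13 + 17 + 29 + 45 = 114.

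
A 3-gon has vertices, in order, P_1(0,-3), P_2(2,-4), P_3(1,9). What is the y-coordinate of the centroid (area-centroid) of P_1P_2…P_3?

2/3

Apply Gauss's area formula. First the cross-terms c_i = x_i·y_{i+1} − x_{i+1}·y_i:
  6, 22, -3  ⇒  2A = 25, A = 12.5.
Then Σ (y_i + y_{i+1})·c_i = 50, so ȳ = 50 / (6·12.5) = 2/3.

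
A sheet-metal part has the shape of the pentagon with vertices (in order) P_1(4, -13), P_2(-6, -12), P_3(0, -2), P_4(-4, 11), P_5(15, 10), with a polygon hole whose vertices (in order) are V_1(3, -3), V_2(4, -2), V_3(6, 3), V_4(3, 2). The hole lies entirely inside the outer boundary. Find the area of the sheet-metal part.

272

Outer boundary:
Σ = (-126) + (12) + (-8) + (-205) + (-235) = -562
Area = |Σ|/2 = 281.
Hole:
Apply the shoelace (surveyor's) formula: 2A = Σ (x_i·y_{i+1} − x_{i+1}·y_i), indices taken mod 4.
Σ = (6) + (24) + (3) + (-15) = 18
Area = |Σ|/2 = 9.
Net area = 281 − 9 = 272.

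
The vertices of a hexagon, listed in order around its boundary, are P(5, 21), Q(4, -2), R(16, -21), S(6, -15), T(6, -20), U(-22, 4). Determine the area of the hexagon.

Σ = (-94) + (-52) + (-114) + (-30) + (-416) + (-482) = -1188
Area = |Σ|/2 = 594.

594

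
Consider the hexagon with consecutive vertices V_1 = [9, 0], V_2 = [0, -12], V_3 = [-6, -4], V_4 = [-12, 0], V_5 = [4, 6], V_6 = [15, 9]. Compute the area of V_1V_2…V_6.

Apply the shoelace (surveyor's) formula: 2A = Σ (x_i·y_{i+1} − x_{i+1}·y_i), indices taken mod 6.
Cross-terms: -108, -72, -48, -72, -54, -81  ⇒  Σ = -435
Area = |Σ|/2 = 217.5.

217.5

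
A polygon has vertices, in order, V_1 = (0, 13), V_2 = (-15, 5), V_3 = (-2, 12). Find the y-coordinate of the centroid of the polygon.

Apply the shoelace (surveyor's) formula. First the cross-terms c_i = x_i·y_{i+1} − x_{i+1}·y_i:
  195, -170, -26  ⇒  2A = -1, A = -0.5.
Then Σ (y_i + y_{i+1})·c_i = -30, so ȳ = -30 / (6·(-0.5)) = 10.

10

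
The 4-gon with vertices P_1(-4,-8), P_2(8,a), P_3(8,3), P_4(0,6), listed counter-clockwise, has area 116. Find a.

Write out the shoelace sum; only the two edges meeting at P_2 involve a:
2·Area = [((-4)·a − 8·(-8)) + (8·3 − 8·a)] + 72
       = -12·a + 160 = 232
⇒ a = -6.

-6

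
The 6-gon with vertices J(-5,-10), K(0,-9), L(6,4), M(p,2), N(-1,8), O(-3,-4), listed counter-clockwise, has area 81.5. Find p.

The doubled signed area Σ (x_i y_{i+1} − x_{i+1} y_i) is linear in p.
With p=0 it equals 151; the coefficient of p is 4 (from the two edges through M).
So 4·p + 151 = 2·81.5 = 163 ⇒ p = 3.

3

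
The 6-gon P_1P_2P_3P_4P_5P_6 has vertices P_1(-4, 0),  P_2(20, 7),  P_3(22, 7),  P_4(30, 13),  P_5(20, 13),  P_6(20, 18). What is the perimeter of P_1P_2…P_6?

|P_1P_2| = √((24)² + (7)²) = √625 = 25
|P_2P_3| = √((2)² + (0)²) = √4 = 2
|P_3P_4| = √((8)² + (6)²) = √100 = 10
|P_4P_5| = √((-10)² + (0)²) = √100 = 10
|P_5P_6| = √((0)² + (5)²) = √25 = 5
|P_6P_1| = √((-24)² + (-18)²) = √900 = 30
Perimeter = 25 + 2 + 10 + 10 + 5 + 30 = 82.

82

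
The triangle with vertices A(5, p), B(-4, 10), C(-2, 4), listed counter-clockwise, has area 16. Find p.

Write out the shoelace sum; only the two edges meeting at A involve p:
2·Area = [((-2)·p − 5·4) + (5·10 − (-4)·p)] + 4
       = 2·p + 34 = 32
⇒ p = -1.

-1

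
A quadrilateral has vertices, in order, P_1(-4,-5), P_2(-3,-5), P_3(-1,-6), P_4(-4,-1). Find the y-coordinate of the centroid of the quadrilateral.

-128/33

Apply the surveyor's formula. First the cross-terms c_i = x_i·y_{i+1} − x_{i+1}·y_i:
  5, 13, -23, 16  ⇒  2A = 11, A = 5.5.
Then Σ (y_i + y_{i+1})·c_i = -128, so ȳ = -128 / (6·5.5) = -128/33.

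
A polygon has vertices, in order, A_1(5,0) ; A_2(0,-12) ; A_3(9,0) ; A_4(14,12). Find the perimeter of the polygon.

56

|A_1A_2| = √((-5)² + (-12)²) = √169 = 13
|A_2A_3| = √((9)² + (12)²) = √225 = 15
|A_3A_4| = √((5)² + (12)²) = √169 = 13
|A_4A_1| = √((-9)² + (-12)²) = √225 = 15
Perimeter = 13 + 15 + 13 + 15 = 56.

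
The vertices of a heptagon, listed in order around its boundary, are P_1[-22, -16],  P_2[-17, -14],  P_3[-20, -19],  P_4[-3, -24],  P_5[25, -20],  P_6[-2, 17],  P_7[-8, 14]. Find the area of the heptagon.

Apply the shoelace (surveyor's) formula: 2A = Σ (x_i·y_{i+1} − x_{i+1}·y_i), indices taken mod 7.
Cross-terms: 36, 43, 423, 660, 385, 108, 436  ⇒  Σ = 2091
Area = |Σ|/2 = 1045.5.

1045.5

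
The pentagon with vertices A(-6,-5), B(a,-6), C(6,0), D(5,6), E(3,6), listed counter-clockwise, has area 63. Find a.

Write out the shoelace sum; only the two edges meeting at B involve a:
2·Area = [((-6)·(-6) − a·(-5)) + (a·0 − 6·(-6))] + 69
       = 5·a + 141 = 126
⇒ a = -3.

-3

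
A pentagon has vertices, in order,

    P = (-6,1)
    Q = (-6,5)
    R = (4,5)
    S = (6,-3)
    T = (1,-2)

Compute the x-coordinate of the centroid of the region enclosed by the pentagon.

Apply Gauss's area formula. First the cross-terms c_i = x_i·y_{i+1} − x_{i+1}·y_i:
  -24, -50, -42, -9, -11  ⇒  2A = -136, A = -68.
Then Σ (x_i + x_{i+1})·c_i = -40, so x̄ = -40 / (6·(-68)) = 5/51.

5/51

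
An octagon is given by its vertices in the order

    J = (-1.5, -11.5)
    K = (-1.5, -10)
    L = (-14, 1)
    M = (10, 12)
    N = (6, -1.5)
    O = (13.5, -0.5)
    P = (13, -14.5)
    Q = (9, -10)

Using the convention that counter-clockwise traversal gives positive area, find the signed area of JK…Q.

-349.375

Σ = (-2.25) + (-141.5) + (-178) + (-87) + (17.25) + (-189.25) + (0.5) + (-118.5) = -698.75
Signed area = Σ/2 = -349.375 (negative ⇒ clockwise traversal).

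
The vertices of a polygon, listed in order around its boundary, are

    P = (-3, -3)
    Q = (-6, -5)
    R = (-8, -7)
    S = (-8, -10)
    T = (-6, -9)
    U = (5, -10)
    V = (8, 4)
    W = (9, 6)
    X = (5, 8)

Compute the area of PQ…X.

Apply the shoelace formula: 2A = Σ (x_i·y_{i+1} − x_{i+1}·y_i), indices taken mod 9.
Σ = (-3) + (2) + (24) + (12) + (105) + (100) + (12) + (42) + (9) = 303
Area = |Σ|/2 = 151.5.

151.5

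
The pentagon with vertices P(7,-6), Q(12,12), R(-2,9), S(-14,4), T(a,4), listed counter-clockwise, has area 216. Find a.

-11

Write out the shoelace sum; only the two edges meeting at T involve a:
2·Area = [((-14)·4 − a·4) + (a·(-6) − 7·4)] + 406
       = -10·a + 322 = 432
⇒ a = -11.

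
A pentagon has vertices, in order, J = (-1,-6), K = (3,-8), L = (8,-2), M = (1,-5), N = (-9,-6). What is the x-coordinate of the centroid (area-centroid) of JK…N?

92/43

Apply the surveyor's formula. First the cross-terms c_i = x_i·y_{i+1} − x_{i+1}·y_i:
  26, 58, -38, -51, 48  ⇒  2A = 43, A = 21.5.
Then Σ (x_i + x_{i+1})·c_i = 276, so x̄ = 276 / (6·21.5) = 92/43.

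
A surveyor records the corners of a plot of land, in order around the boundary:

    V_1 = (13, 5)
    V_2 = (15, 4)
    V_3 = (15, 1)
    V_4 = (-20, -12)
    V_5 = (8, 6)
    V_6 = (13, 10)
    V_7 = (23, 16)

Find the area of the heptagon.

182.5

Cross-terms: -23, -45, -160, -24, 2, -22, -93  ⇒  Σ = -365
Area = |Σ|/2 = 182.5.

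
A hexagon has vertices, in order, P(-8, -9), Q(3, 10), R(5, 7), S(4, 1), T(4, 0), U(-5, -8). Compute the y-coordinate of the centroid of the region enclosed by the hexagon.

31/96

Apply Gauss's area formula. First the cross-terms c_i = x_i·y_{i+1} − x_{i+1}·y_i:
  -53, -29, -23, -4, -32, -19  ⇒  2A = -160, A = -80.
Then Σ (y_i + y_{i+1})·c_i = -155, so ȳ = -155 / (6·(-80)) = 31/96.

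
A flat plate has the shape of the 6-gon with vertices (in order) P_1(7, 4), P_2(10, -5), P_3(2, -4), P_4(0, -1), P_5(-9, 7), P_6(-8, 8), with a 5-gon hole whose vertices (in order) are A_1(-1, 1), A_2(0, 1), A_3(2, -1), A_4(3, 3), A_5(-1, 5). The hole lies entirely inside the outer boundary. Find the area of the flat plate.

96

Outer boundary:
Apply the shoelace (surveyor's) formula: 2A = Σ (x_i·y_{i+1} − x_{i+1}·y_i), indices taken mod 6.
P_1→P_2: (7)(-5) − (10)(4) = -75
P_2→P_3: (10)(-4) − (2)(-5) = -30
P_3→P_4: (2)(-1) − (0)(-4) = -2
P_4→P_5: (0)(7) − (-9)(-1) = -9
P_5→P_6: (-9)(8) − (-8)(7) = -16
P_6→P_1: (-8)(4) − (7)(8) = -88
Σ = -220
Area = |Σ|/2 = 110.
Hole:
Σ = (-1) + (-2) + (9) + (18) + (4) = 28
Area = |Σ|/2 = 14.
Net area = 110 − 14 = 96.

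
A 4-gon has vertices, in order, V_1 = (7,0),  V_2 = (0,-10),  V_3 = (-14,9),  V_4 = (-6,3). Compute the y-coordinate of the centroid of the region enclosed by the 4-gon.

Apply Gauss's area formula. First the cross-terms c_i = x_i·y_{i+1} − x_{i+1}·y_i:
  -70, -140, 12, -21  ⇒  2A = -219, A = -109.5.
Then Σ (y_i + y_{i+1})·c_i = 921, so ȳ = 921 / (6·(-109.5)) = -307/219.

-307/219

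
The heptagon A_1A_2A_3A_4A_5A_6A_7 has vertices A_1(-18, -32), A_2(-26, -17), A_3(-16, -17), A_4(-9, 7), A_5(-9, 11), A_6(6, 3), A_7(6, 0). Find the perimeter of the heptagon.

|A_1A_2| = √((-8)² + (15)²) = √289 = 17
|A_2A_3| = √((10)² + (0)²) = √100 = 10
|A_3A_4| = √((7)² + (24)²) = √625 = 25
|A_4A_5| = √((0)² + (4)²) = √16 = 4
|A_5A_6| = √((15)² + (-8)²) = √289 = 17
|A_6A_7| = √((0)² + (-3)²) = √9 = 3
|A_7A_1| = √((-24)² + (-32)²) = √1600 = 40
Perimeter = 17 + 10 + 25 + 4 + 17 + 3 + 40 = 116.

116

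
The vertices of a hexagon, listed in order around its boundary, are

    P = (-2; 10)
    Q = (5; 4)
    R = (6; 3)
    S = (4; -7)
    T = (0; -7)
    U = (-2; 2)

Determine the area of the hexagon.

Apply the shoelace (surveyor's) formula: 2A = Σ (x_i·y_{i+1} − x_{i+1}·y_i), indices taken mod 6.
Cross-terms: -58, -9, -54, -28, -14, -16  ⇒  Σ = -179
Area = |Σ|/2 = 89.5.

89.5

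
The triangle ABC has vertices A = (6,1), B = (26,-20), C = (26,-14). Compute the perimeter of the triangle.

|AB| = √((20)² + (-21)²) = √841 = 29
|BC| = √((0)² + (6)²) = √36 = 6
|CA| = √((-20)² + (15)²) = √625 = 25
Perimeter = 29 + 6 + 25 = 60.

60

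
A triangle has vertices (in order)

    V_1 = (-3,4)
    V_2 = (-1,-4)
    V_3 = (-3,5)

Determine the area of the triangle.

Apply the shoelace (surveyor's) formula: 2A = Σ (x_i·y_{i+1} − x_{i+1}·y_i), indices taken mod 3.
Σ = (16) + (-17) + (3) = 2
Area = |Σ|/2 = 1.

1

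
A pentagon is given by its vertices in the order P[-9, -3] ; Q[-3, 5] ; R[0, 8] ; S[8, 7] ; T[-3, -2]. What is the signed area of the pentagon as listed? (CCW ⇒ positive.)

-73

Apply the shoelace formula: 2A = Σ (x_i·y_{i+1} − x_{i+1}·y_i), indices taken mod 5.
Σ = (-54) + (-24) + (-64) + (5) + (-9) = -146
Signed area = Σ/2 = -73 (negative ⇒ clockwise traversal).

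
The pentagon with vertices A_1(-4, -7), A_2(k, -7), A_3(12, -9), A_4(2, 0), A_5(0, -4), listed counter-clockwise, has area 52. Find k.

Write out the shoelace sum; only the two edges meeting at A_2 involve k:
2·Area = [((-4)·(-7) − k·(-7)) + (k·(-9) − 12·(-7))] + -6
       = -2·k + 106 = 104
⇒ k = 1.

1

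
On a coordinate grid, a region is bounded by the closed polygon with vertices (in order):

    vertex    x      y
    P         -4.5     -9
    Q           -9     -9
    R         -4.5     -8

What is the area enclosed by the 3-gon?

Apply the surveyor's formula: 2A = Σ (x_i·y_{i+1} − x_{i+1}·y_i), indices taken mod 3.
Cross-terms: -40.5, 31.5, 4.5  ⇒  Σ = -4.5
Area = |Σ|/2 = 2.25.

2.25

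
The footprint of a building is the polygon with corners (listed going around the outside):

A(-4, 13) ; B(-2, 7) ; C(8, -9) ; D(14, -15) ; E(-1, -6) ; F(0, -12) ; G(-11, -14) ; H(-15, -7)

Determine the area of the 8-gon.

A→B: (-4)(7) − (-2)(13) = -2
B→C: (-2)(-9) − (8)(7) = -38
C→D: (8)(-15) − (14)(-9) = 6
D→E: (14)(-6) − (-1)(-15) = -99
E→F: (-1)(-12) − (0)(-6) = 12
F→G: (0)(-14) − (-11)(-12) = -132
G→H: (-11)(-7) − (-15)(-14) = -133
H→A: (-15)(13) − (-4)(-7) = -223
Σ = -609
Area = |Σ|/2 = 304.5.

304.5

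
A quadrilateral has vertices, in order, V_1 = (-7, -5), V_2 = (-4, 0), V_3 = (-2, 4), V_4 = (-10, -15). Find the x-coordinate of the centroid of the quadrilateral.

-137/21

Apply the shoelace formula. First the cross-terms c_i = x_i·y_{i+1} − x_{i+1}·y_i:
  -20, -16, 70, -55  ⇒  2A = -21, A = -10.5.
Then Σ (x_i + x_{i+1})·c_i = 411, so x̄ = 411 / (6·(-10.5)) = -137/21.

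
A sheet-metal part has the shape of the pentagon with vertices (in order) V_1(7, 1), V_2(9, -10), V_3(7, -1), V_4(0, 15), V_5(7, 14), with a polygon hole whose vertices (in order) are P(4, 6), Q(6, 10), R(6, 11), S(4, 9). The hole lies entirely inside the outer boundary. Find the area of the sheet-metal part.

50.5

Outer boundary:
Apply Gauss's area formula: 2A = Σ (x_i·y_{i+1} − x_{i+1}·y_i), indices taken mod 5.
Σ = (-79) + (61) + (105) + (-105) + (-91) = -109
Area = |Σ|/2 = 54.5.
Hole:
Apply the shoelace formula: 2A = Σ (x_i·y_{i+1} − x_{i+1}·y_i), indices taken mod 4.
Σ = (4) + (6) + (10) + (-12) = 8
Area = |Σ|/2 = 4.
Net area = 54.5 − 4 = 50.5.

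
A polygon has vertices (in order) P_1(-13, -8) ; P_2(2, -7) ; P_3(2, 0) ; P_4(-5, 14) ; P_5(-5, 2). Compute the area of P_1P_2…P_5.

P_1→P_2: (-13)(-7) − (2)(-8) = 107
P_2→P_3: (2)(0) − (2)(-7) = 14
P_3→P_4: (2)(14) − (-5)(0) = 28
P_4→P_5: (-5)(2) − (-5)(14) = 60
P_5→P_1: (-5)(-8) − (-13)(2) = 66
Σ = 275
Area = |Σ|/2 = 137.5.

137.5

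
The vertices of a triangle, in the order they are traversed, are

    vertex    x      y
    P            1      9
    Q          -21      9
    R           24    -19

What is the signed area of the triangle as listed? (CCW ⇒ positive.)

Apply the surveyor's formula: 2A = Σ (x_i·y_{i+1} − x_{i+1}·y_i), indices taken mod 3.
Σ = (198) + (183) + (235) = 616
Signed area = Σ/2 = 308 (positive ⇒ counter-clockwise traversal).

308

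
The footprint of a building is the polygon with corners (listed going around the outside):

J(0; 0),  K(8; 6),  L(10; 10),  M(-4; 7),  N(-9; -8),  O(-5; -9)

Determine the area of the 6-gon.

Apply Gauss's area formula: 2A = Σ (x_i·y_{i+1} − x_{i+1}·y_i), indices taken mod 6.
Cross-terms: 0, 20, 110, 95, 41, 0  ⇒  Σ = 266
Area = |Σ|/2 = 133.

133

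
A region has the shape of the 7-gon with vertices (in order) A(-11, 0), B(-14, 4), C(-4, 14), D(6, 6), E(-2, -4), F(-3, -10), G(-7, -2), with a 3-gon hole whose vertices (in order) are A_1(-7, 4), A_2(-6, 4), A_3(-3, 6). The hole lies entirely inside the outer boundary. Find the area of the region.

210

Outer boundary:
Apply the shoelace formula: 2A = Σ (x_i·y_{i+1} − x_{i+1}·y_i), indices taken mod 7.
Cross-terms: -44, -180, -108, -12, 8, -64, -22  ⇒  Σ = -422
Area = |Σ|/2 = 211.
Hole:
Apply the surveyor's formula: 2A = Σ (x_i·y_{i+1} − x_{i+1}·y_i), indices taken mod 3.
Σ = (-4) + (-24) + (30) = 2
Area = |Σ|/2 = 1.
Net area = 211 − 1 = 210.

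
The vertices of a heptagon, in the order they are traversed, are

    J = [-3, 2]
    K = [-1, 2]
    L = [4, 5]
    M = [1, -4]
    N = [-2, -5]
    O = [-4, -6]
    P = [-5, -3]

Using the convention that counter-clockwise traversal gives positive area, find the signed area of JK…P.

Apply the surveyor's formula: 2A = Σ (x_i·y_{i+1} − x_{i+1}·y_i), indices taken mod 7.
Σ = (-4) + (-13) + (-21) + (-13) + (-8) + (-18) + (-19) = -96
Signed area = Σ/2 = -48 (negative ⇒ clockwise traversal).

-48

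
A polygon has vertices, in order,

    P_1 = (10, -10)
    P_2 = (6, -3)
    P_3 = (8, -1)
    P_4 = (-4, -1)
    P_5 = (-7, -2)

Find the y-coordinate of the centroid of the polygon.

Apply the shoelace formula. First the cross-terms c_i = x_i·y_{i+1} − x_{i+1}·y_i:
  30, 18, -12, 1, 90  ⇒  2A = 127, A = 63.5.
Then Σ (y_i + y_{i+1})·c_i = -1521, so ȳ = -1521 / (6·63.5) = -507/127.

-507/127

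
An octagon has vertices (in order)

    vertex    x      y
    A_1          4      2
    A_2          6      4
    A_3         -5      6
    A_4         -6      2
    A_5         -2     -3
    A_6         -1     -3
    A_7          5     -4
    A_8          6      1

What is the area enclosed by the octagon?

Σ = (4) + (56) + (26) + (22) + (3) + (19) + (29) + (8) = 167
Area = |Σ|/2 = 83.5.

83.5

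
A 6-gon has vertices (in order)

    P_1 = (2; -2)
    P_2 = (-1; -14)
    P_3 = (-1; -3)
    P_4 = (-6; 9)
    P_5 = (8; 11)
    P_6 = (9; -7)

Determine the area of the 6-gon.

Apply the shoelace formula: 2A = Σ (x_i·y_{i+1} − x_{i+1}·y_i), indices taken mod 6.
Cross-terms: -30, -11, -27, -138, -155, -4  ⇒  Σ = -365
Area = |Σ|/2 = 182.5.

182.5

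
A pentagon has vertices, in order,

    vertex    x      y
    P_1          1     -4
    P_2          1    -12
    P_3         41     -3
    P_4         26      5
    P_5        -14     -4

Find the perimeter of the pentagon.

|P_1P_2| = √((0)² + (-8)²) = √64 = 8
|P_2P_3| = √((40)² + (9)²) = √1681 = 41
|P_3P_4| = √((-15)² + (8)²) = √289 = 17
|P_4P_5| = √((-40)² + (-9)²) = √1681 = 41
|P_5P_1| = √((15)² + (0)²) = √225 = 15
Perimeter = 8 + 41 + 17 + 41 + 15 = 122.

122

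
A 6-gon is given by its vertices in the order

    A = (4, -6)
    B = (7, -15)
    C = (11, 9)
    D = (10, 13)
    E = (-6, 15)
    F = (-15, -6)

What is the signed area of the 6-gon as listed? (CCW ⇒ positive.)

433

Σ = (-18) + (228) + (53) + (228) + (261) + (114) = 866
Signed area = Σ/2 = 433 (positive ⇒ counter-clockwise traversal).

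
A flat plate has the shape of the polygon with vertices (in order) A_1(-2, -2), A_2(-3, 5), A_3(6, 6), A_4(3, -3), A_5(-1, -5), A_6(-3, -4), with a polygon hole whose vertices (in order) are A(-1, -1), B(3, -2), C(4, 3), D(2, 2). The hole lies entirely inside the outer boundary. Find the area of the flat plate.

Outer boundary:
Apply the shoelace (surveyor's) formula: 2A = Σ (x_i·y_{i+1} − x_{i+1}·y_i), indices taken mod 6.
Σ = (-16) + (-48) + (-36) + (-18) + (-11) + (-2) = -131
Area = |Σ|/2 = 65.5.
Hole:
Apply Gauss's area formula: 2A = Σ (x_i·y_{i+1} − x_{i+1}·y_i), indices taken mod 4.
Σ = (5) + (17) + (2) + (0) = 24
Area = |Σ|/2 = 12.
Net area = 65.5 − 12 = 53.5.

53.5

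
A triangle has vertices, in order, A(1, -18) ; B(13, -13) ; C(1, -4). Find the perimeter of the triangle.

|AB| = √((12)² + (5)²) = √169 = 13
|BC| = √((-12)² + (9)²) = √225 = 15
|CA| = √((0)² + (-14)²) = √196 = 14
Perimeter = 13 + 15 + 14 = 42.

42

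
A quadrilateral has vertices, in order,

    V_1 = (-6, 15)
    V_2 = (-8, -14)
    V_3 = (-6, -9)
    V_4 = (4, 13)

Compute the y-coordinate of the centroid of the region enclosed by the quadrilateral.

Apply Gauss's area formula. First the cross-terms c_i = x_i·y_{i+1} − x_{i+1}·y_i:
  204, -12, -42, 138  ⇒  2A = 288, A = 144.
Then Σ (y_i + y_{i+1})·c_i = 4176, so ȳ = 4176 / (6·144) = 29/6.

29/6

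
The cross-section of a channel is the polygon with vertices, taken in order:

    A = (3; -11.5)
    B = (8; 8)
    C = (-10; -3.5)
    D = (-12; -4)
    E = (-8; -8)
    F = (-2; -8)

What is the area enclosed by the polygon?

Apply the shoelace formula: 2A = Σ (x_i·y_{i+1} − x_{i+1}·y_i), indices taken mod 6.
Σ = (116) + (52) + (-2) + (64) + (48) + (47) = 325
Area = |Σ|/2 = 162.5.

162.5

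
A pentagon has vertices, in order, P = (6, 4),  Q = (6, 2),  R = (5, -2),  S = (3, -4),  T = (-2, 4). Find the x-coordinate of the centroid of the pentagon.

311/114

Apply the shoelace (surveyor's) formula. First the cross-terms c_i = x_i·y_{i+1} − x_{i+1}·y_i:
  -12, -22, -14, 4, -32  ⇒  2A = -76, A = -38.
Then Σ (x_i + x_{i+1})·c_i = -622, so x̄ = -622 / (6·(-38)) = 311/114.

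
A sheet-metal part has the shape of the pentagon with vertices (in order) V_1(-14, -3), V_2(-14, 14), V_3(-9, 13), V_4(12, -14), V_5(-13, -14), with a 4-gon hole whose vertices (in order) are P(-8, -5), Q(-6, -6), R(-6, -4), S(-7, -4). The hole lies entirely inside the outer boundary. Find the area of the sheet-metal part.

413

Outer boundary:
Cross-terms: -238, -56, -30, -350, -157  ⇒  Σ = -831
Area = |Σ|/2 = 415.5.
Hole:
Apply the shoelace formula: 2A = Σ (x_i·y_{i+1} − x_{i+1}·y_i), indices taken mod 4.
Cross-terms: 18, -12, -4, 3  ⇒  Σ = 5
Area = |Σ|/2 = 2.5.
Net area = 415.5 − 2.5 = 413.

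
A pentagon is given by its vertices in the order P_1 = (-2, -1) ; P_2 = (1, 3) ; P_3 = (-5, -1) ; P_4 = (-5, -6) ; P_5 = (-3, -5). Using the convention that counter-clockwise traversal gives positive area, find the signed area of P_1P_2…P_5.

17

Apply the surveyor's formula: 2A = Σ (x_i·y_{i+1} − x_{i+1}·y_i), indices taken mod 5.
Σ = (-5) + (14) + (25) + (7) + (-7) = 34
Signed area = Σ/2 = 17 (positive ⇒ counter-clockwise traversal).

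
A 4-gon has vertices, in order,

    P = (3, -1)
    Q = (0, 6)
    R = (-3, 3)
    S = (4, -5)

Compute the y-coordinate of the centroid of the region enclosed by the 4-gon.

1.2

Apply the shoelace (surveyor's) formula. First the cross-terms c_i = x_i·y_{i+1} − x_{i+1}·y_i:
  18, 18, 3, 11  ⇒  2A = 50, A = 25.
Then Σ (y_i + y_{i+1})·c_i = 180, so ȳ = 180 / (6·25) = 1.2.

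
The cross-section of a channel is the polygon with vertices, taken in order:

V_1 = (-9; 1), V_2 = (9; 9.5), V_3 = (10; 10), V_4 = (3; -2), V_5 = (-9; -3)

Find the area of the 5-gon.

Apply the surveyor's formula: 2A = Σ (x_i·y_{i+1} − x_{i+1}·y_i), indices taken mod 5.
Σ = (-94.5) + (-5) + (-50) + (-27) + (-36) = -212.5
Area = |Σ|/2 = 106.25.

106.25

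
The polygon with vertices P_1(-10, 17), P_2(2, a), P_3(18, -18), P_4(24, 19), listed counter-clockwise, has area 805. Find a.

-11

The doubled signed area Σ (x_i y_{i+1} − x_{i+1} y_i) is linear in a.
With a=0 it equals 1302; the coefficient of a is -28 (from the two edges through P_2).
So -28·a + 1302 = 2·805 = 1610 ⇒ a = -11.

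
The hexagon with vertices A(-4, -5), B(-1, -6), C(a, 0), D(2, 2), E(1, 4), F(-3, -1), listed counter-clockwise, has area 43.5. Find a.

5

Write out the shoelace sum; only the two edges meeting at C involve a:
2·Area = [((-1)·0 − a·(-6)) + (a·2 − 2·0)] + 47
       = 8·a + 47 = 87
⇒ a = 5.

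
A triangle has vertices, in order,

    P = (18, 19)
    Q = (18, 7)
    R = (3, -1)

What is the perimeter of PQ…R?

|PQ| = √((0)² + (-12)²) = √144 = 12
|QR| = √((-15)² + (-8)²) = √289 = 17
|RP| = √((15)² + (20)²) = √625 = 25
Perimeter = 12 + 17 + 25 = 54.

54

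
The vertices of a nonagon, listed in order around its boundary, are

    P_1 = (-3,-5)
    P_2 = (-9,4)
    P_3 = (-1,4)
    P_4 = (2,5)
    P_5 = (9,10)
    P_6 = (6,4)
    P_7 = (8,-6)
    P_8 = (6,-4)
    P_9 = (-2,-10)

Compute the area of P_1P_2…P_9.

151.5

Σ = (-57) + (-32) + (-13) + (-25) + (-24) + (-68) + (4) + (-68) + (-20) = -303
Area = |Σ|/2 = 151.5.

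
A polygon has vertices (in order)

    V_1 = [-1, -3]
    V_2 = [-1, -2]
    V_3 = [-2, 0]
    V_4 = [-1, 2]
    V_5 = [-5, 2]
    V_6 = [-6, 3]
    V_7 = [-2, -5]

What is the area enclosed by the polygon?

Apply the shoelace (surveyor's) formula: 2A = Σ (x_i·y_{i+1} − x_{i+1}·y_i), indices taken mod 7.
V_1→V_2: (-1)(-2) − (-1)(-3) = -1
V_2→V_3: (-1)(0) − (-2)(-2) = -4
V_3→V_4: (-2)(2) − (-1)(0) = -4
V_4→V_5: (-1)(2) − (-5)(2) = 8
V_5→V_6: (-5)(3) − (-6)(2) = -3
V_6→V_7: (-6)(-5) − (-2)(3) = 36
V_7→V_1: (-2)(-3) − (-1)(-5) = 1
Σ = 33
Area = |Σ|/2 = 16.5.

16.5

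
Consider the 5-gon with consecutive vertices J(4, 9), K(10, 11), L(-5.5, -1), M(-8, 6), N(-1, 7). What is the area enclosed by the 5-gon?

Apply the shoelace (surveyor's) formula: 2A = Σ (x_i·y_{i+1} − x_{i+1}·y_i), indices taken mod 5.
J→K: (4)(11) − (10)(9) = -46
K→L: (10)(-1) − (-5.5)(11) = 50.5
L→M: (-5.5)(6) − (-8)(-1) = -41
M→N: (-8)(7) − (-1)(6) = -50
N→J: (-1)(9) − (4)(7) = -37
Σ = -123.5
Area = |Σ|/2 = 61.75.

61.75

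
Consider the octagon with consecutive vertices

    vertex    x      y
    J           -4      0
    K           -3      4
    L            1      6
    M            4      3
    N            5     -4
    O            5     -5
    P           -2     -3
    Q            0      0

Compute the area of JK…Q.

Apply the shoelace (surveyor's) formula: 2A = Σ (x_i·y_{i+1} − x_{i+1}·y_i), indices taken mod 8.
Σ = (-16) + (-22) + (-21) + (-31) + (-5) + (-25) + (0) + (0) = -120
Area = |Σ|/2 = 60.

60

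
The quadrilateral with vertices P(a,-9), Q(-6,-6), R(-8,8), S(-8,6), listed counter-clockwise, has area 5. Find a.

-6

The doubled signed area Σ (x_i y_{i+1} − x_{i+1} y_i) is linear in a.
With a=0 it equals -62; the coefficient of a is -12 (from the two edges through P).
So -12·a + -62 = 2·5 = 10 ⇒ a = -6.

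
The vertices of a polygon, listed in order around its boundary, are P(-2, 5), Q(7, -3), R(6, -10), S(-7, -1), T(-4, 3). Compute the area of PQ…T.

98

Σ = (-29) + (-52) + (-76) + (-25) + (-14) = -196
Area = |Σ|/2 = 98.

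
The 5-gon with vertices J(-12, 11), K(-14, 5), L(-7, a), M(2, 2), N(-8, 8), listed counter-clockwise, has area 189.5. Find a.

-14

The doubled signed area Σ (x_i y_{i+1} − x_{i+1} y_i) is linear in a.
With a=0 it equals 155; the coefficient of a is -16 (from the two edges through L).
So -16·a + 155 = 2·189.5 = 379 ⇒ a = -14.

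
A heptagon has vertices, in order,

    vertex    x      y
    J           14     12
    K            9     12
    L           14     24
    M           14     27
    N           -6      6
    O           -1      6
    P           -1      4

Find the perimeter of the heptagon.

|JK| = √((-5)² + (0)²) = √25 = 5
|KL| = √((5)² + (12)²) = √169 = 13
|LM| = √((0)² + (3)²) = √9 = 3
|MN| = √((-20)² + (-21)²) = √841 = 29
|NO| = √((5)² + (0)²) = √25 = 5
|OP| = √((0)² + (-2)²) = √4 = 2
|PJ| = √((15)² + (8)²) = √289 = 17
Perimeter = 5 + 13 + 3 + 29 + 5 + 2 + 17 = 74.

74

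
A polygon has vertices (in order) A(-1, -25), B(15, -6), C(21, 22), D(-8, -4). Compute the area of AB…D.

Apply the surveyor's formula: 2A = Σ (x_i·y_{i+1} − x_{i+1}·y_i), indices taken mod 4.
Cross-terms: 381, 456, 92, 196  ⇒  Σ = 1125
Area = |Σ|/2 = 562.5.

562.5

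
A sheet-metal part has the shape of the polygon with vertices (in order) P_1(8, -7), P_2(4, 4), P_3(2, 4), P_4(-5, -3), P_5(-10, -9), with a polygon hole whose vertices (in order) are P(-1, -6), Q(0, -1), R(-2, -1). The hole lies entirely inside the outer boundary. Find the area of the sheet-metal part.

Outer boundary:
P_1→P_2: (8)(4) − (4)(-7) = 60
P_2→P_3: (4)(4) − (2)(4) = 8
P_3→P_4: (2)(-3) − (-5)(4) = 14
P_4→P_5: (-5)(-9) − (-10)(-3) = 15
P_5→P_1: (-10)(-7) − (8)(-9) = 142
Σ = 239
Area = |Σ|/2 = 119.5.
Hole:
Apply Gauss's area formula: 2A = Σ (x_i·y_{i+1} − x_{i+1}·y_i), indices taken mod 3.
Cross-terms: 1, -2, 11  ⇒  Σ = 10
Area = |Σ|/2 = 5.
Net area = 119.5 − 5 = 114.5.

114.5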